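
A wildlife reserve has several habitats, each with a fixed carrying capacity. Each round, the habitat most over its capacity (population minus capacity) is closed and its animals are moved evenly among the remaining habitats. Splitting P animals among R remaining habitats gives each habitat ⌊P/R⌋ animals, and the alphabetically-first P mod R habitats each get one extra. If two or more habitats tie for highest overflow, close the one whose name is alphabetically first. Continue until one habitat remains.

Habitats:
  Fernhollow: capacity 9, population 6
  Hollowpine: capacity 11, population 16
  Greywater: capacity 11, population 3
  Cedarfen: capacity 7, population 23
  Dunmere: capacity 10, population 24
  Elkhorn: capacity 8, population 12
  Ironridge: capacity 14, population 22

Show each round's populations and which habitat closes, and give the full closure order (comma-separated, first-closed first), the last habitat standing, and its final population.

Round 1: Cedarfen=23 Dunmere=24 Elkhorn=12 Fernhollow=6 Greywater=3 Hollowpine=16 Ironridge=22 → close Cedarfen (overflow 16)
  23÷6 = 3 each, +1 to first 5
Round 2: Dunmere=28 Elkhorn=16 Fernhollow=10 Greywater=7 Hollowpine=20 Ironridge=25 → close Dunmere (overflow 18)
  28÷5 = 5 each, +1 to first 3
Round 3: Elkhorn=22 Fernhollow=16 Greywater=13 Hollowpine=25 Ironridge=30 → close Ironridge (overflow 16)
  30÷4 = 7 each, +1 to first 2
Round 4: Elkhorn=30 Fernhollow=24 Greywater=20 Hollowpine=32 → close Elkhorn (overflow 22)
  30÷3 = 10 each, +1 to first 0
Round 5: Fernhollow=34 Greywater=30 Hollowpine=42 → close Hollowpine (overflow 31)
  42÷2 = 21 each, +1 to first 0
Round 6: Fernhollow=55 Greywater=51 → close Fernhollow (overflow 46)
  55÷1 = 55 each, +1 to first 0

Closure order: Cedarfen, Dunmere, Ironridge, Elkhorn, Hollowpine, Fernhollow
Last habitat: Greywater with 106 animals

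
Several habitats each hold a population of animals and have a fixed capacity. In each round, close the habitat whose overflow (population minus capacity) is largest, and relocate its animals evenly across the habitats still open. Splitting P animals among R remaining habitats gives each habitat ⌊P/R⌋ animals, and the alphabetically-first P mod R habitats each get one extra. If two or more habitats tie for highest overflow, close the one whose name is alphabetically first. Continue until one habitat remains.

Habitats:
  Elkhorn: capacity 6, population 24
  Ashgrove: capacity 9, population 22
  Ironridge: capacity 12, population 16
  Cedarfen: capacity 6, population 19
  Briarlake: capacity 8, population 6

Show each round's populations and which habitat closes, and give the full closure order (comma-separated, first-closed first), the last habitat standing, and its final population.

Closure order: Elkhorn, Ashgrove, Cedarfen, Ironridge
Last habitat: Briarlake with 87 animals

Round 1: Ashgrove=22 Briarlake=6 Cedarfen=19 Elkhorn=24 Ironridge=16 → close Elkhorn (overflow 18)
  24÷4 = 6 each, +1 to first 0
Round 2: Ashgrove=28 Briarlake=12 Cedarfen=25 Ironridge=22 → close Ashgrove (overflow 19)
  28÷3 = 9 each, +1 to first 1
Round 3: Briarlake=22 Cedarfen=34 Ironridge=31 → close Cedarfen (overflow 28)
  34÷2 = 17 each, +1 to first 0
Round 4: Briarlake=39 Ironridge=48 → close Ironridge (overflow 36)
  48÷1 = 48 each, +1 to first 0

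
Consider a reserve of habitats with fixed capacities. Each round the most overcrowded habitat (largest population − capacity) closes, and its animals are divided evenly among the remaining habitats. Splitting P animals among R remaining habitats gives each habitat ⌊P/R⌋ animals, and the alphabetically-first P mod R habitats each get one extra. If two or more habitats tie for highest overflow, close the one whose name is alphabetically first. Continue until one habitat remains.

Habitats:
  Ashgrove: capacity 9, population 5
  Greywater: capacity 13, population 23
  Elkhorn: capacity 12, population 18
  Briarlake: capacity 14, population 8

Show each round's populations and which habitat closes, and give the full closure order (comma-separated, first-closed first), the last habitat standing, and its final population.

Closure order: Greywater, Elkhorn, Ashgrove
Last habitat: Briarlake with 54 animals

Round 1: Ashgrove=5 Briarlake=8 Elkhorn=18 Greywater=23 → close Greywater (overflow 10)
  23÷3 = 7 each, +1 to first 2
Round 2: Ashgrove=13 Briarlake=16 Elkhorn=25 → close Elkhorn (overflow 13)
  25÷2 = 12 each, +1 to first 1
Round 3: Ashgrove=26 Briarlake=28 → close Ashgrove (overflow 17)
  26÷1 = 26 each, +1 to first 0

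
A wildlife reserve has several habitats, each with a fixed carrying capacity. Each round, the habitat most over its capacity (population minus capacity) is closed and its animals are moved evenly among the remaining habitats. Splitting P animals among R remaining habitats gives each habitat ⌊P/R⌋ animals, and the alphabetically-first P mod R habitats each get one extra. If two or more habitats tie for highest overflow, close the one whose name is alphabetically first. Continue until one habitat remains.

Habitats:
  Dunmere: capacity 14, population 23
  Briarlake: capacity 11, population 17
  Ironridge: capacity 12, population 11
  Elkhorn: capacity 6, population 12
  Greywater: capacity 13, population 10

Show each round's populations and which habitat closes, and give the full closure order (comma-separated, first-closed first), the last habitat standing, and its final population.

Round 1: Briarlake=17 Dunmere=23 Elkhorn=12 Greywater=10 Ironridge=11 → close Dunmere (overflow 9)
  23÷4 = 5 each, +1 to first 3
Round 2: Briarlake=23 Elkhorn=18 Greywater=16 Ironridge=16 → close Briarlake (overflow 12)
  23÷3 = 7 each, +1 to first 2
Round 3: Elkhorn=26 Greywater=24 Ironridge=23 → close Elkhorn (overflow 20)
  26÷2 = 13 each, +1 to first 0
Round 4: Greywater=37 Ironridge=36 → close Greywater (overflow 24)
  37÷1 = 37 each, +1 to first 0

Closure order: Dunmere, Briarlake, Elkhorn, Greywater
Last habitat: Ironridge with 73 animals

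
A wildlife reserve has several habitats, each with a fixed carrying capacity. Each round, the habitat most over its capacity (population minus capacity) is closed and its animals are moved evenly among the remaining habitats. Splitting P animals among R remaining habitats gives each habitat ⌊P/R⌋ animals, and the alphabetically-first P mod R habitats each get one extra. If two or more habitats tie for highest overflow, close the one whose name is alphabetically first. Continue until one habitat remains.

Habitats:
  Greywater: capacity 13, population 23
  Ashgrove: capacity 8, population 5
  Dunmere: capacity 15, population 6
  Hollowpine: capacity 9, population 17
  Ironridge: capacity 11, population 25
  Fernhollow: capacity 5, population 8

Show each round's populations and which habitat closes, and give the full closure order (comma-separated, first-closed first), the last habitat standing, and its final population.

Closure order: Ironridge, Greywater, Hollowpine, Fernhollow, Ashgrove
Last habitat: Dunmere with 84 animals

Round 1: Ashgrove=5 Dunmere=6 Fernhollow=8 Greywater=23 Hollowpine=17 Ironridge=25 → close Ironridge (overflow 14)
  25÷5 = 5 each, +1 to first 0
Round 2: Ashgrove=10 Dunmere=11 Fernhollow=13 Greywater=28 Hollowpine=22 → close Greywater (overflow 15)
  28÷4 = 7 each, +1 to first 0
Round 3: Ashgrove=17 Dunmere=18 Fernhollow=20 Hollowpine=29 → close Hollowpine (overflow 20)
  29÷3 = 9 each, +1 to first 2
Round 4: Ashgrove=27 Dunmere=28 Fernhollow=29 → close Fernhollow (overflow 24)
  29÷2 = 14 each, +1 to first 1
Round 5: Ashgrove=42 Dunmere=42 → close Ashgrove (overflow 34)
  42÷1 = 42 each, +1 to first 0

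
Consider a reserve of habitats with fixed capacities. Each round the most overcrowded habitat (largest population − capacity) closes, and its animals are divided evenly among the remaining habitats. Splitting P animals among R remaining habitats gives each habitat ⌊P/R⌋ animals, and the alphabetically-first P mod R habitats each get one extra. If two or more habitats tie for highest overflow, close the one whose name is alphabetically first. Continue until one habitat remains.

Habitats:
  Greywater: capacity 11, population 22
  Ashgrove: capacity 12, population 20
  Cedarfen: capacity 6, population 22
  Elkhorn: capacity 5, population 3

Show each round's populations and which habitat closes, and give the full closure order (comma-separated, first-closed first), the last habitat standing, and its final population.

Round 1: Ashgrove=20 Cedarfen=22 Elkhorn=3 Greywater=22 → close Cedarfen (overflow 16)
  22÷3 = 7 each, +1 to first 1
Round 2: Ashgrove=28 Elkhorn=10 Greywater=29 → close Greywater (overflow 18)
  29÷2 = 14 each, +1 to first 1
Round 3: Ashgrove=43 Elkhorn=24 → close Ashgrove (overflow 31)
  43÷1 = 43 each, +1 to first 0

Closure order: Cedarfen, Greywater, Ashgrove
Last habitat: Elkhorn with 67 animals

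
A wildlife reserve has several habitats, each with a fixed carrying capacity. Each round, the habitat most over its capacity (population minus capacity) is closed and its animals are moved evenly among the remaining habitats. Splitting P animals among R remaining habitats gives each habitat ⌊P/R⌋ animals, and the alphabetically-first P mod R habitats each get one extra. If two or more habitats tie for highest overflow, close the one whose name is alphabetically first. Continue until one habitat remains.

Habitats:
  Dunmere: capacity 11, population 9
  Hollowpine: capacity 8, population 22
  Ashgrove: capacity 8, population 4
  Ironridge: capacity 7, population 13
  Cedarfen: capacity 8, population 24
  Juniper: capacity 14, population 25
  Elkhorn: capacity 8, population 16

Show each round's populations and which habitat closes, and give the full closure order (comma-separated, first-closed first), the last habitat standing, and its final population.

Round 1: Ashgrove=4 Cedarfen=24 Dunmere=9 Elkhorn=16 Hollowpine=22 Ironridge=13 Juniper=25 → close Cedarfen (overflow 16)
  24÷6 = 4 each, +1 to first 0
Round 2: Ashgrove=8 Dunmere=13 Elkhorn=20 Hollowpine=26 Ironridge=17 Juniper=29 → close Hollowpine (overflow 18)
  26÷5 = 5 each, +1 to first 1
Round 3: Ashgrove=14 Dunmere=18 Elkhorn=25 Ironridge=22 Juniper=34 → close Juniper (overflow 20)
  34÷4 = 8 each, +1 to first 2
Round 4: Ashgrove=23 Dunmere=27 Elkhorn=33 Ironridge=30 → close Elkhorn (overflow 25)
  33÷3 = 11 each, +1 to first 0
Round 5: Ashgrove=34 Dunmere=38 Ironridge=41 → close Ironridge (overflow 34)
  41÷2 = 20 each, +1 to first 1
Round 6: Ashgrove=55 Dunmere=58 → close Ashgrove (overflow 47)
  55÷1 = 55 each, +1 to first 0

Closure order: Cedarfen, Hollowpine, Juniper, Elkhorn, Ironridge, Ashgrove
Last habitat: Dunmere with 113 animals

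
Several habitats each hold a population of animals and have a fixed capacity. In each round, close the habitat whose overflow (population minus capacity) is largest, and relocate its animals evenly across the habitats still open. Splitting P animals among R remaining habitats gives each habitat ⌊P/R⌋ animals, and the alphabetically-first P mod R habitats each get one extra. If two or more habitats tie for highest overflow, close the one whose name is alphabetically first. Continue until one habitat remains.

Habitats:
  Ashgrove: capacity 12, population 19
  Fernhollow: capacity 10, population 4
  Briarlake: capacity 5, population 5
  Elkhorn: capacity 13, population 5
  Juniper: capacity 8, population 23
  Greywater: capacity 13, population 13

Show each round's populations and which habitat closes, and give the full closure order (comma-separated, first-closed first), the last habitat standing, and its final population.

Closure order: Juniper, Ashgrove, Briarlake, Greywater, Elkhorn
Last habitat: Fernhollow with 69 animals

Round 1: Ashgrove=19 Briarlake=5 Elkhorn=5 Fernhollow=4 Greywater=13 Juniper=23 → close Juniper (overflow 15)
  23÷5 = 4 each, +1 to first 3
Round 2: Ashgrove=24 Briarlake=10 Elkhorn=10 Fernhollow=8 Greywater=17 → close Ashgrove (overflow 12)
  24÷4 = 6 each, +1 to first 0
Round 3: Briarlake=16 Elkhorn=16 Fernhollow=14 Greywater=23 → close Briarlake (overflow 11)
  16÷3 = 5 each, +1 to first 1
Round 4: Elkhorn=22 Fernhollow=19 Greywater=28 → close Greywater (overflow 15)
  28÷2 = 14 each, +1 to first 0
Round 5: Elkhorn=36 Fernhollow=33 → close Elkhorn (overflow 23)
  36÷1 = 36 each, +1 to first 0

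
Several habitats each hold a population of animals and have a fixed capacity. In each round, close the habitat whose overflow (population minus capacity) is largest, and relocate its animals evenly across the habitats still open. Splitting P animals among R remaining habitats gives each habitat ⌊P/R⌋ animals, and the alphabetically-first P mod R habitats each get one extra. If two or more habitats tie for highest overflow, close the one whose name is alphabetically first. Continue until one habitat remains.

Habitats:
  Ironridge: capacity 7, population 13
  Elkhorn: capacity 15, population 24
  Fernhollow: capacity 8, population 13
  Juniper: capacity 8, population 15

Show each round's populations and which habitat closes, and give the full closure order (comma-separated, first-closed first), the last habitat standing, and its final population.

Round 1: Elkhorn=24 Fernhollow=13 Ironridge=13 Juniper=15 → close Elkhorn (overflow 9)
  24÷3 = 8 each, +1 to first 0
Round 2: Fernhollow=21 Ironridge=21 Juniper=23 → close Juniper (overflow 15)
  23÷2 = 11 each, +1 to first 1
Round 3: Fernhollow=33 Ironridge=32 → close Fernhollow (overflow 25)
  33÷1 = 33 each, +1 to first 0

Closure order: Elkhorn, Juniper, Fernhollow
Last habitat: Ironridge with 65 animals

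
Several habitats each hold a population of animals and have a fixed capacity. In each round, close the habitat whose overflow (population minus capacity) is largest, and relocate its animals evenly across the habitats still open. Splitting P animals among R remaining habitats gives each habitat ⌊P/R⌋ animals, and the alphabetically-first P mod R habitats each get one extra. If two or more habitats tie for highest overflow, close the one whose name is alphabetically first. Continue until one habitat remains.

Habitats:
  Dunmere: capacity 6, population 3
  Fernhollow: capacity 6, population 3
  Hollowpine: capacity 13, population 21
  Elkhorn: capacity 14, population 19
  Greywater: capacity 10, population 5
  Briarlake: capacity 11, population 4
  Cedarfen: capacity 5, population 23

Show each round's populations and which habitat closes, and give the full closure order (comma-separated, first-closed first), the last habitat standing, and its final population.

Closure order: Cedarfen, Hollowpine, Elkhorn, Dunmere, Fernhollow, Briarlake
Last habitat: Greywater with 78 animals

Round 1: Briarlake=4 Cedarfen=23 Dunmere=3 Elkhorn=19 Fernhollow=3 Greywater=5 Hollowpine=21 → close Cedarfen (overflow 18)
  23÷6 = 3 each, +1 to first 5
Round 2: Briarlake=8 Dunmere=7 Elkhorn=23 Fernhollow=7 Greywater=9 Hollowpine=24 → close Hollowpine (overflow 11)
  24÷5 = 4 each, +1 to first 4
Round 3: Briarlake=13 Dunmere=12 Elkhorn=28 Fernhollow=12 Greywater=13 → close Elkhorn (overflow 14)
  28÷4 = 7 each, +1 to first 0
Round 4: Briarlake=20 Dunmere=19 Fernhollow=19 Greywater=20 → close Dunmere (overflow 13)
  19÷3 = 6 each, +1 to first 1
Round 5: Briarlake=27 Fernhollow=25 Greywater=26 → close Fernhollow (overflow 19)
  25÷2 = 12 each, +1 to first 1
Round 6: Briarlake=40 Greywater=38 → close Briarlake (overflow 29)
  40÷1 = 40 each, +1 to first 0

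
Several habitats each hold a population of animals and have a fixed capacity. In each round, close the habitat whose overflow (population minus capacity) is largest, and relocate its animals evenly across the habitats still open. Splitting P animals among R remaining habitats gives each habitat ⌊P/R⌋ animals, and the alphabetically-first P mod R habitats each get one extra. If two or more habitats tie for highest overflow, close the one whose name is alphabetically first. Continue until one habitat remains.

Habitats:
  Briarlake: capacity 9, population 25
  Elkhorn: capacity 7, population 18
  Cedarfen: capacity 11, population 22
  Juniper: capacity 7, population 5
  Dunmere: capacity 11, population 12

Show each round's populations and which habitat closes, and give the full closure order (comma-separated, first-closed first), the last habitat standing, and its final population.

Round 1: Briarlake=25 Cedarfen=22 Dunmere=12 Elkhorn=18 Juniper=5 → close Briarlake (overflow 16)
  25÷4 = 6 each, +1 to first 1
Round 2: Cedarfen=29 Dunmere=18 Elkhorn=24 Juniper=11 → close Cedarfen (overflow 18)
  29÷3 = 9 each, +1 to first 2
Round 3: Dunmere=28 Elkhorn=34 Juniper=20 → close Elkhorn (overflow 27)
  34÷2 = 17 each, +1 to first 0
Round 4: Dunmere=45 Juniper=37 → close Dunmere (overflow 34)
  45÷1 = 45 each, +1 to first 0

Closure order: Briarlake, Cedarfen, Elkhorn, Dunmere
Last habitat: Juniper with 82 animals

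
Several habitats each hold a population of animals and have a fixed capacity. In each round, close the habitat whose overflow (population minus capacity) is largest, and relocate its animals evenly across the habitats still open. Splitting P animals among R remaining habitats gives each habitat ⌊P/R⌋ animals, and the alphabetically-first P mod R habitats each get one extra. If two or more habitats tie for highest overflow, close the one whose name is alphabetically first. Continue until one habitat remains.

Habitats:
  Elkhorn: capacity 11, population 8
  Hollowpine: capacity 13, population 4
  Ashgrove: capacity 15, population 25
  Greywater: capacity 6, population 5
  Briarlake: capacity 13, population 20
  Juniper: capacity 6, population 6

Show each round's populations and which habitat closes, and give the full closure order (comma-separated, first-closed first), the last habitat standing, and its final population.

Round 1: Ashgrove=25 Briarlake=20 Elkhorn=8 Greywater=5 Hollowpine=4 Juniper=6 → close Ashgrove (overflow 10)
  25÷5 = 5 each, +1 to first 0
Round 2: Briarlake=25 Elkhorn=13 Greywater=10 Hollowpine=9 Juniper=11 → close Briarlake (overflow 12)
  25÷4 = 6 each, +1 to first 1
Round 3: Elkhorn=20 Greywater=16 Hollowpine=15 Juniper=17 → close Juniper (overflow 11)
  17÷3 = 5 each, +1 to first 2
Round 4: Elkhorn=26 Greywater=22 Hollowpine=20 → close Greywater (overflow 16)
  22÷2 = 11 each, +1 to first 0
Round 5: Elkhorn=37 Hollowpine=31 → close Elkhorn (overflow 26)
  37÷1 = 37 each, +1 to first 0

Closure order: Ashgrove, Briarlake, Juniper, Greywater, Elkhorn
Last habitat: Hollowpine with 68 animals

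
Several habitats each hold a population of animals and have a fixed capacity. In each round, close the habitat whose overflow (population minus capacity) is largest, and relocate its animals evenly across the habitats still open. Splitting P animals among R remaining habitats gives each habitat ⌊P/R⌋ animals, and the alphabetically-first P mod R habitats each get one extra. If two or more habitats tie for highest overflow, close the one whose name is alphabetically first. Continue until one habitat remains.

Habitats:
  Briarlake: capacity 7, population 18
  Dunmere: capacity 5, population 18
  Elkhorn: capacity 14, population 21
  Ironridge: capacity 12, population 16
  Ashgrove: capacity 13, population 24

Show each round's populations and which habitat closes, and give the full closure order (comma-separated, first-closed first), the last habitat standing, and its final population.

Round 1: Ashgrove=24 Briarlake=18 Dunmere=18 Elkhorn=21 Ironridge=16 → close Dunmere (overflow 13)
  18÷4 = 4 each, +1 to first 2
Round 2: Ashgrove=29 Briarlake=23 Elkhorn=25 Ironridge=20 → close Ashgrove (overflow 16)
  29÷3 = 9 each, +1 to first 2
Round 3: Briarlake=33 Elkhorn=35 Ironridge=29 → close Briarlake (overflow 26)
  33÷2 = 16 each, +1 to first 1
Round 4: Elkhorn=52 Ironridge=45 → close Elkhorn (overflow 38)
  52÷1 = 52 each, +1 to first 0

Closure order: Dunmere, Ashgrove, Briarlake, Elkhorn
Last habitat: Ironridge with 97 animals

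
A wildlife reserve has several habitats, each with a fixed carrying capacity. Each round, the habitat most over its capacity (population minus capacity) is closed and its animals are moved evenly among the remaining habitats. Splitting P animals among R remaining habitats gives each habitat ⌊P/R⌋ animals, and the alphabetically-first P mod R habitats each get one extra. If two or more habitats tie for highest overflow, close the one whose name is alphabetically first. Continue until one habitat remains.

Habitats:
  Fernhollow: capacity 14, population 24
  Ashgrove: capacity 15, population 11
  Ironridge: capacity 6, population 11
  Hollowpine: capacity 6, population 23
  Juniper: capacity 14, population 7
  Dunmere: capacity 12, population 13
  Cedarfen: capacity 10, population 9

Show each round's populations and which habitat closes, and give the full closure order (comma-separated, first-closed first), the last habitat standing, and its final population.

Round 1: Ashgrove=11 Cedarfen=9 Dunmere=13 Fernhollow=24 Hollowpine=23 Ironridge=11 Juniper=7 → close Hollowpine (overflow 17)
  23÷6 = 3 each, +1 to first 5
Round 2: Ashgrove=15 Cedarfen=13 Dunmere=17 Fernhollow=28 Ironridge=15 Juniper=10 → close Fernhollow (overflow 14)
  28÷5 = 5 each, +1 to first 3
Round 3: Ashgrove=21 Cedarfen=19 Dunmere=23 Ironridge=20 Juniper=15 → close Ironridge (overflow 14)
  20÷4 = 5 each, +1 to first 0
Round 4: Ashgrove=26 Cedarfen=24 Dunmere=28 Juniper=20 → close Dunmere (overflow 16)
  28÷3 = 9 each, +1 to first 1
Round 5: Ashgrove=36 Cedarfen=33 Juniper=29 → close Cedarfen (overflow 23)
  33÷2 = 16 each, +1 to first 1
Round 6: Ashgrove=53 Juniper=45 → close Ashgrove (overflow 38)
  53÷1 = 53 each, +1 to first 0

Closure order: Hollowpine, Fernhollow, Ironridge, Dunmere, Cedarfen, Ashgrove
Last habitat: Juniper with 98 animals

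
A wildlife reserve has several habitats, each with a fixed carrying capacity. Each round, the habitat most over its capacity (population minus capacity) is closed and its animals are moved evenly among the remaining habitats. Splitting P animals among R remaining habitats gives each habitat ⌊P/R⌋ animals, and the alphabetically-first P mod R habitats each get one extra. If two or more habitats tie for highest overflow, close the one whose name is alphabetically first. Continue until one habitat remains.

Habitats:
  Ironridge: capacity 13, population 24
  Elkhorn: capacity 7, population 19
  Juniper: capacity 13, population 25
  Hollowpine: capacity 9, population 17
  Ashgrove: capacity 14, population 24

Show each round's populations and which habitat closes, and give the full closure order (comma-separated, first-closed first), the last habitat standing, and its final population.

Round 1: Ashgrove=24 Elkhorn=19 Hollowpine=17 Ironridge=24 Juniper=25 → close Elkhorn (overflow 12)
  19÷4 = 4 each, +1 to first 3
Round 2: Ashgrove=29 Hollowpine=22 Ironridge=29 Juniper=29 → close Ironridge (overflow 16)
  29÷3 = 9 each, +1 to first 2
Round 3: Ashgrove=39 Hollowpine=32 Juniper=38 → close Ashgrove (overflow 25)
  39÷2 = 19 each, +1 to first 1
Round 4: Hollowpine=52 Juniper=57 → close Juniper (overflow 44)
  57÷1 = 57 each, +1 to first 0

Closure order: Elkhorn, Ironridge, Ashgrove, Juniper
Last habitat: Hollowpine with 109 animals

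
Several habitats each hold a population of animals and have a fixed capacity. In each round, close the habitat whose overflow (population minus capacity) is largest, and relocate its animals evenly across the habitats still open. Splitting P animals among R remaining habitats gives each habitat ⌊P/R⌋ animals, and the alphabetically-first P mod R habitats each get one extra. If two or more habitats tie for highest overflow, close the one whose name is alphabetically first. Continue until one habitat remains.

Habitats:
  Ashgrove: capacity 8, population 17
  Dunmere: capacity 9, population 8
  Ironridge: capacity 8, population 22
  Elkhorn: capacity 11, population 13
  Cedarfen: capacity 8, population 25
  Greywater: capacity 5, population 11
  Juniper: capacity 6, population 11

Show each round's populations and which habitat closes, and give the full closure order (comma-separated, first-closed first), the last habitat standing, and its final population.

Closure order: Cedarfen, Ironridge, Ashgrove, Greywater, Juniper, Elkhorn
Last habitat: Dunmere with 107 animals

Round 1: Ashgrove=17 Cedarfen=25 Dunmere=8 Elkhorn=13 Greywater=11 Ironridge=22 Juniper=11 → close Cedarfen (overflow 17)
  25÷6 = 4 each, +1 to first 1
Round 2: Ashgrove=22 Dunmere=12 Elkhorn=17 Greywater=15 Ironridge=26 Juniper=15 → close Ironridge (overflow 18)
  26÷5 = 5 each, +1 to first 1
Round 3: Ashgrove=28 Dunmere=17 Elkhorn=22 Greywater=20 Juniper=20 → close Ashgrove (overflow 20)
  28÷4 = 7 each, +1 to first 0
Round 4: Dunmere=24 Elkhorn=29 Greywater=27 Juniper=27 → close Greywater (overflow 22)
  27÷3 = 9 each, +1 to first 0
Round 5: Dunmere=33 Elkhorn=38 Juniper=36 → close Juniper (overflow 30)
  36÷2 = 18 each, +1 to first 0
Round 6: Dunmere=51 Elkhorn=56 → close Elkhorn (overflow 45)
  56÷1 = 56 each, +1 to first 0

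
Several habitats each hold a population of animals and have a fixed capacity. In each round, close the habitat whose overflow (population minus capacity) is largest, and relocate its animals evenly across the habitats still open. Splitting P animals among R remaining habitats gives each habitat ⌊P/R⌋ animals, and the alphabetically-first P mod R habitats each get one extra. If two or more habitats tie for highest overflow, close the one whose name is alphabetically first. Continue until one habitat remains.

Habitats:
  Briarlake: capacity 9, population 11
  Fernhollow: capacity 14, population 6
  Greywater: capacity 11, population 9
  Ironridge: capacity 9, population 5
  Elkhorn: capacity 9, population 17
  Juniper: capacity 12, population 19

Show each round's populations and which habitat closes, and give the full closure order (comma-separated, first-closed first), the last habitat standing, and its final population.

Closure order: Elkhorn, Juniper, Briarlake, Greywater, Ironridge
Last habitat: Fernhollow with 67 animals

Round 1: Briarlake=11 Elkhorn=17 Fernhollow=6 Greywater=9 Ironridge=5 Juniper=19 → close Elkhorn (overflow 8)
  17÷5 = 3 each, +1 to first 2
Round 2: Briarlake=15 Fernhollow=10 Greywater=12 Ironridge=8 Juniper=22 → close Juniper (overflow 10)
  22÷4 = 5 each, +1 to first 2
Round 3: Briarlake=21 Fernhollow=16 Greywater=17 Ironridge=13 → close Briarlake (overflow 12)
  21÷3 = 7 each, +1 to first 0
Round 4: Fernhollow=23 Greywater=24 Ironridge=20 → close Greywater (overflow 13)
  24÷2 = 12 each, +1 to first 0
Round 5: Fernhollow=35 Ironridge=32 → close Ironridge (overflow 23)
  32÷1 = 32 each, +1 to first 0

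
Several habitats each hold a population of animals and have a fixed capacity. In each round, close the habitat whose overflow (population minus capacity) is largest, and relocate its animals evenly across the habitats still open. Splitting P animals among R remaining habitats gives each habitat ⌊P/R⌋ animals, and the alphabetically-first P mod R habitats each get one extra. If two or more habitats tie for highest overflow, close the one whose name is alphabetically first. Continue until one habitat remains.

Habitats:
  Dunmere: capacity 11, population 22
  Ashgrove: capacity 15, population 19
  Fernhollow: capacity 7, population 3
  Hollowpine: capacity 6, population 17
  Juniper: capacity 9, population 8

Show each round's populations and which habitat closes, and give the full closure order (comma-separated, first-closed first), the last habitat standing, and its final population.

Round 1: Ashgrove=19 Dunmere=22 Fernhollow=3 Hollowpine=17 Juniper=8 → close Dunmere (overflow 11)
  22÷4 = 5 each, +1 to first 2
Round 2: Ashgrove=25 Fernhollow=9 Hollowpine=22 Juniper=13 → close Hollowpine (overflow 16)
  22÷3 = 7 each, +1 to first 1
Round 3: Ashgrove=33 Fernhollow=16 Juniper=20 → close Ashgrove (overflow 18)
  33÷2 = 16 each, +1 to first 1
Round 4: Fernhollow=33 Juniper=36 → close Juniper (overflow 27)
  36÷1 = 36 each, +1 to first 0

Closure order: Dunmere, Hollowpine, Ashgrove, Juniper
Last habitat: Fernhollow with 69 animals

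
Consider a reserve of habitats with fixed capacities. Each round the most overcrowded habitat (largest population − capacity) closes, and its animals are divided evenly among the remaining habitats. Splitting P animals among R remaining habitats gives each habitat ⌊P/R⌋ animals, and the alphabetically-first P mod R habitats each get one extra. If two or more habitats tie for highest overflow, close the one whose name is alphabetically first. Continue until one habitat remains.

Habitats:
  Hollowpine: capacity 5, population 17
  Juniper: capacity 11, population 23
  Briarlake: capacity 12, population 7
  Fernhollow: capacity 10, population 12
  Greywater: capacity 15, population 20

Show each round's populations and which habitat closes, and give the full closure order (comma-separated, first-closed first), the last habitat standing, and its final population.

Round 1: Briarlake=7 Fernhollow=12 Greywater=20 Hollowpine=17 Juniper=23 → close Hollowpine (overflow 12)
  17÷4 = 4 each, +1 to first 1
Round 2: Briarlake=12 Fernhollow=16 Greywater=24 Juniper=27 → close Juniper (overflow 16)
  27÷3 = 9 each, +1 to first 0
Round 3: Briarlake=21 Fernhollow=25 Greywater=33 → close Greywater (overflow 18)
  33÷2 = 16 each, +1 to first 1
Round 4: Briarlake=38 Fernhollow=41 → close Fernhollow (overflow 31)
  41÷1 = 41 each, +1 to first 0

Closure order: Hollowpine, Juniper, Greywater, Fernhollow
Last habitat: Briarlake with 79 animals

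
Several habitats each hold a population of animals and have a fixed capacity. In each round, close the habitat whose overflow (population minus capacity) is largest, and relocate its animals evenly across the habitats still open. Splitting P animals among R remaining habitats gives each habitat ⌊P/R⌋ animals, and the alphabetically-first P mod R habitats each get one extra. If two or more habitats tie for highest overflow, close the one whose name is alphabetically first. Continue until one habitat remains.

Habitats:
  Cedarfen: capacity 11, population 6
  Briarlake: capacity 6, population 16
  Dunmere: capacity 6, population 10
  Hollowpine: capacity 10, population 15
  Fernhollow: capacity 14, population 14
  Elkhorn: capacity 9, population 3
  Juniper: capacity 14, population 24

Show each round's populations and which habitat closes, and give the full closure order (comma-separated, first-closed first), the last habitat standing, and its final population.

Closure order: Briarlake, Juniper, Dunmere, Hollowpine, Fernhollow, Cedarfen
Last habitat: Elkhorn with 88 animals

Round 1: Briarlake=16 Cedarfen=6 Dunmere=10 Elkhorn=3 Fernhollow=14 Hollowpine=15 Juniper=24 → close Briarlake (overflow 10)
  16÷6 = 2 each, +1 to first 4
Round 2: Cedarfen=9 Dunmere=13 Elkhorn=6 Fernhollow=17 Hollowpine=17 Juniper=26 → close Juniper (overflow 12)
  26÷5 = 5 each, +1 to first 1
Round 3: Cedarfen=15 Dunmere=18 Elkhorn=11 Fernhollow=22 Hollowpine=22 → close Dunmere (overflow 12)
  18÷4 = 4 each, +1 to first 2
Round 4: Cedarfen=20 Elkhorn=16 Fernhollow=26 Hollowpine=26 → close Hollowpine (overflow 16)
  26÷3 = 8 each, +1 to first 2
Round 5: Cedarfen=29 Elkhorn=25 Fernhollow=34 → close Fernhollow (overflow 20)
  34÷2 = 17 each, +1 to first 0
Round 6: Cedarfen=46 Elkhorn=42 → close Cedarfen (overflow 35)
  46÷1 = 46 each, +1 to first 0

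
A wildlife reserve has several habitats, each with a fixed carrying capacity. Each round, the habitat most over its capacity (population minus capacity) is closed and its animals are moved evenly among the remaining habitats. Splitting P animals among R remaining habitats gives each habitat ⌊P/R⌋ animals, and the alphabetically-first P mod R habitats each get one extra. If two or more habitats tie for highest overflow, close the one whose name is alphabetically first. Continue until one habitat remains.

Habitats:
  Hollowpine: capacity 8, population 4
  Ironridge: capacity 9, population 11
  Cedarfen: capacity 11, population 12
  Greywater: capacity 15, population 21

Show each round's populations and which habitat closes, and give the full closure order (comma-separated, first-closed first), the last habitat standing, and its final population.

Closure order: Greywater, Ironridge, Cedarfen
Last habitat: Hollowpine with 48 animals

Round 1: Cedarfen=12 Greywater=21 Hollowpine=4 Ironridge=11 → close Greywater (overflow 6)
  21÷3 = 7 each, +1 to first 0
Round 2: Cedarfen=19 Hollowpine=11 Ironridge=18 → close Ironridge (overflow 9)
  18÷2 = 9 each, +1 to first 0
Round 3: Cedarfen=28 Hollowpine=20 → close Cedarfen (overflow 17)
  28÷1 = 28 each, +1 to first 0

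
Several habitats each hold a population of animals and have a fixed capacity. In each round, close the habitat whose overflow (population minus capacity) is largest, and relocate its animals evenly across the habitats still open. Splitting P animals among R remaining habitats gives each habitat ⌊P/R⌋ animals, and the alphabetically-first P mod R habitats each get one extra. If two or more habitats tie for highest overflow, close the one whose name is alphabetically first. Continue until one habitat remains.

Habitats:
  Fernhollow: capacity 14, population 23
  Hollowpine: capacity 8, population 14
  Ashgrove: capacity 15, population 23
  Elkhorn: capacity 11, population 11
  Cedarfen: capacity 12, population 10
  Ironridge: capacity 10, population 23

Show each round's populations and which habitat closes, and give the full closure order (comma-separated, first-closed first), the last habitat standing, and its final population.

Round 1: Ashgrove=23 Cedarfen=10 Elkhorn=11 Fernhollow=23 Hollowpine=14 Ironridge=23 → close Ironridge (overflow 13)
  23÷5 = 4 each, +1 to first 3
Round 2: Ashgrove=28 Cedarfen=15 Elkhorn=16 Fernhollow=27 Hollowpine=18 → close Ashgrove (overflow 13)
  28÷4 = 7 each, +1 to first 0
Round 3: Cedarfen=22 Elkhorn=23 Fernhollow=34 Hollowpine=25 → close Fernhollow (overflow 20)
  34÷3 = 11 each, +1 to first 1
Round 4: Cedarfen=34 Elkhorn=34 Hollowpine=36 → close Hollowpine (overflow 28)
  36÷2 = 18 each, +1 to first 0
Round 5: Cedarfen=52 Elkhorn=52 → close Elkhorn (overflow 41)
  52÷1 = 52 each, +1 to first 0

Closure order: Ironridge, Ashgrove, Fernhollow, Hollowpine, Elkhorn
Last habitat: Cedarfen with 104 animals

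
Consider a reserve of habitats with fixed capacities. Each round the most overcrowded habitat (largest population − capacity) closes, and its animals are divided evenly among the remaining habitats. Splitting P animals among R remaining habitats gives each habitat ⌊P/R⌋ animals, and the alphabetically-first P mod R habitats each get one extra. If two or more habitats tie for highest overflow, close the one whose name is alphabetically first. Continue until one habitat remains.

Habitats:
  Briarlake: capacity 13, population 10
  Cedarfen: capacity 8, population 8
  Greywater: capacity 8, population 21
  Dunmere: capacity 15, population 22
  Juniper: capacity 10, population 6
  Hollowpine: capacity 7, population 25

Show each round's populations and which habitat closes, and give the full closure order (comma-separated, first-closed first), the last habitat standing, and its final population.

Round 1: Briarlake=10 Cedarfen=8 Dunmere=22 Greywater=21 Hollowpine=25 Juniper=6 → close Hollowpine (overflow 18)
  25÷5 = 5 each, +1 to first 0
Round 2: Briarlake=15 Cedarfen=13 Dunmere=27 Greywater=26 Juniper=11 → close Greywater (overflow 18)
  26÷4 = 6 each, +1 to first 2
Round 3: Briarlake=22 Cedarfen=20 Dunmere=33 Juniper=17 → close Dunmere (overflow 18)
  33÷3 = 11 each, +1 to first 0
Round 4: Briarlake=33 Cedarfen=31 Juniper=28 → close Cedarfen (overflow 23)
  31÷2 = 15 each, +1 to first 1
Round 5: Briarlake=49 Juniper=43 → close Briarlake (overflow 36)
  49÷1 = 49 each, +1 to first 0

Closure order: Hollowpine, Greywater, Dunmere, Cedarfen, Briarlake
Last habitat: Juniper with 92 animals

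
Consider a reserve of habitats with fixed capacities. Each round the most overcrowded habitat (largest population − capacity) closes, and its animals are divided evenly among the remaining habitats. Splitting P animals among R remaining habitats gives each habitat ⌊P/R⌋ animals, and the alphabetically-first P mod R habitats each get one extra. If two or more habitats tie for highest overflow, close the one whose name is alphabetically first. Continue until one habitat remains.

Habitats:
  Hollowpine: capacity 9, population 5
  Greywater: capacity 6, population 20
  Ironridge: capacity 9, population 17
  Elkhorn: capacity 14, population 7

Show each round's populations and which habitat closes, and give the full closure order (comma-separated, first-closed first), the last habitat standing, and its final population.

Round 1: Elkhorn=7 Greywater=20 Hollowpine=5 Ironridge=17 → close Greywater (overflow 14)
  20÷3 = 6 each, +1 to first 2
Round 2: Elkhorn=14 Hollowpine=12 Ironridge=23 → close Ironridge (overflow 14)
  23÷2 = 11 each, +1 to first 1
Round 3: Elkhorn=26 Hollowpine=23 → close Hollowpine (overflow 14)
  23÷1 = 23 each, +1 to first 0

Closure order: Greywater, Ironridge, Hollowpine
Last habitat: Elkhorn with 49 animals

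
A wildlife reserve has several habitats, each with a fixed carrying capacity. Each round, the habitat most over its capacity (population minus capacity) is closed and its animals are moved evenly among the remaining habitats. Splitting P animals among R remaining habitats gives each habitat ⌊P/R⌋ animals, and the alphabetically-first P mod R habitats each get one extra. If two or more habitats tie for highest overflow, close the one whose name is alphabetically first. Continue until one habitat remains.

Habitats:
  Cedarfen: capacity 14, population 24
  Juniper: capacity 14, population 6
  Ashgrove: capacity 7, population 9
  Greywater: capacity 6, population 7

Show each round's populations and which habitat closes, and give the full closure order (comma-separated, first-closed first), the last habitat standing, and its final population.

Round 1: Ashgrove=9 Cedarfen=24 Greywater=7 Juniper=6 → close Cedarfen (overflow 10)
  24÷3 = 8 each, +1 to first 0
Round 2: Ashgrove=17 Greywater=15 Juniper=14 → close Ashgrove (overflow 10)
  17÷2 = 8 each, +1 to first 1
Round 3: Greywater=24 Juniper=22 → close Greywater (overflow 18)
  24÷1 = 24 each, +1 to first 0

Closure order: Cedarfen, Ashgrove, Greywater
Last habitat: Juniper with 46 animals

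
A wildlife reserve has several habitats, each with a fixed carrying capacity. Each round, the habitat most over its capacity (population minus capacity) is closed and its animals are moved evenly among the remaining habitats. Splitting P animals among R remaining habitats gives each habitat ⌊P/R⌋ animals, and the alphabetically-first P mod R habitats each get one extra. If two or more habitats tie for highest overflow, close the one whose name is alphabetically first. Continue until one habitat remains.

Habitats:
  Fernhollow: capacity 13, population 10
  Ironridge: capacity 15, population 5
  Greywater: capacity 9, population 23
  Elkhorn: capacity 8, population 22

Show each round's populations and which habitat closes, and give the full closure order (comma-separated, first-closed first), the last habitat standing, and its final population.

Round 1: Elkhorn=22 Fernhollow=10 Greywater=23 Ironridge=5 → close Elkhorn (overflow 14)
  22÷3 = 7 each, +1 to first 1
Round 2: Fernhollow=18 Greywater=30 Ironridge=12 → close Greywater (overflow 21)
  30÷2 = 15 each, +1 to first 0
Round 3: Fernhollow=33 Ironridge=27 → close Fernhollow (overflow 20)
  33÷1 = 33 each, +1 to first 0

Closure order: Elkhorn, Greywater, Fernhollow
Last habitat: Ironridge with 60 animals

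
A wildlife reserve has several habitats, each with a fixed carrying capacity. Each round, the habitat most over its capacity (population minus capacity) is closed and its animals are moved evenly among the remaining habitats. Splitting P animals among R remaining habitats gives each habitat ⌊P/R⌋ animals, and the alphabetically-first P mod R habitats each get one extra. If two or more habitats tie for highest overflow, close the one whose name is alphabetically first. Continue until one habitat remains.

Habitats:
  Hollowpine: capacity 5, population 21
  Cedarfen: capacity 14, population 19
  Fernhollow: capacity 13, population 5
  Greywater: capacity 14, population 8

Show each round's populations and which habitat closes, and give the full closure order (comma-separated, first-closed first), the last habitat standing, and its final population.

Round 1: Cedarfen=19 Fernhollow=5 Greywater=8 Hollowpine=21 → close Hollowpine (overflow 16)
  21÷3 = 7 each, +1 to first 0
Round 2: Cedarfen=26 Fernhollow=12 Greywater=15 → close Cedarfen (overflow 12)
  26÷2 = 13 each, +1 to first 0
Round 3: Fernhollow=25 Greywater=28 → close Greywater (overflow 14)
  28÷1 = 28 each, +1 to first 0

Closure order: Hollowpine, Cedarfen, Greywater
Last habitat: Fernhollow with 53 animals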